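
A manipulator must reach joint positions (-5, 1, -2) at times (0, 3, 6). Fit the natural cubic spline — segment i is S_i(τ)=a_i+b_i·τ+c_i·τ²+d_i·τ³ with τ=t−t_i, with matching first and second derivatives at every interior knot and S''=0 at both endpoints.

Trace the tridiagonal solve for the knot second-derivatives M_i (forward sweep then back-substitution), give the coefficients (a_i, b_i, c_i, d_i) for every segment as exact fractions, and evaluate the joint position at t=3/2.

Δ: Δ0=2, Δ1=-1
row 1: diag=12, rhs=-18; c'=1/4, d'=-3/2
back: M1=-3/2
M: M0=0, M1=-3/2, M2=0
seg 0: a=-5, c=M0/2=0, d=(M1−M0)/(6·3)=-1/12, b=Δ0−h0·(2M0+M1)/6=11/4
seg 1: a=1, c=M1/2=-3/4, d=(M2−M1)/(6·3)=1/12, b=Δ1−h1·(2M1+M2)/6=1/2
t_q=3/2 → seg 0, τ=3/2; S=-5+11/4·τ+0·τ²+-1/12·τ³=-37/32

  seg 0: a=-5 b=11/4 c=0 d=-1/12
  seg 1: a=1 b=1/2 c=-3/4 d=1/12
S(3/2) = -37/32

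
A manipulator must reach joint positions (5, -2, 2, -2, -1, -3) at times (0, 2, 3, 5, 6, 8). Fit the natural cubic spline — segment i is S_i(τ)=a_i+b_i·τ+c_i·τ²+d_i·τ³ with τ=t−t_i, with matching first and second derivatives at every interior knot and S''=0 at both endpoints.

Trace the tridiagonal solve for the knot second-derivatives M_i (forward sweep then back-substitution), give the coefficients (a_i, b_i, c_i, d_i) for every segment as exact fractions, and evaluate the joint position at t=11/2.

  seg 0: a=5 b=-301/46 c=0 d=35/46
  seg 1: a=-2 b=119/46 c=105/23 d=-145/46
  seg 2: a=2 b=52/23 c=-225/46 d=127/92
  seg 3: a=-2 b=-17/23 c=78/23 d=-38/23
  seg 4: a=-1 b=25/23 c=-36/23 d=6/23
S(11/2) = -159/92

Δ: Δ0=-7/2, Δ1=4, Δ2=-2, Δ3=1, Δ4=-1
row 1: diag=6, rhs=45; c'=1/6, d'=15/2
row 2: denom=6−1·1/6=35/6; d'=(-36−1·15/2)/(35/6)=-261/35
row 3: denom=6−2·12/35=186/35; d'=(18−2·-261/35)/(186/35)=192/31
row 4: denom=6−1·35/186=1081/186; d'=(-12−1·192/31)/(1081/186)=-72/23
back: M4=-72/23
back: M3=192/31−35/186·-72/23=156/23
back: M2=-261/35−12/35·156/23=-225/23
back: M1=15/2−1/6·-225/23=210/23
M: M0=0, M1=210/23, M2=-225/23, M3=156/23, M4=-72/23, M5=0
seg 0: a=5, c=M0/2=0, d=(M1−M0)/(6·2)=35/46, b=Δ0−h0·(2M0+M1)/6=-301/46
seg 1: a=-2, c=M1/2=105/23, d=(M2−M1)/(6·1)=-145/46, b=Δ1−h1·(2M1+M2)/6=119/46
seg 2: a=2, c=M2/2=-225/46, d=(M3−M2)/(6·2)=127/92, b=Δ2−h2·(2M2+M3)/6=52/23
seg 3: a=-2, c=M3/2=78/23, d=(M4−M3)/(6·1)=-38/23, b=Δ3−h3·(2M3+M4)/6=-17/23
seg 4: a=-1, c=M4/2=-36/23, d=(M5−M4)/(6·2)=6/23, b=Δ4−h4·(2M4+M5)/6=25/23
t_q=11/2 → seg 3, τ=1/2; S=-2+-17/23·τ+78/23·τ²+-38/23·τ³=-159/92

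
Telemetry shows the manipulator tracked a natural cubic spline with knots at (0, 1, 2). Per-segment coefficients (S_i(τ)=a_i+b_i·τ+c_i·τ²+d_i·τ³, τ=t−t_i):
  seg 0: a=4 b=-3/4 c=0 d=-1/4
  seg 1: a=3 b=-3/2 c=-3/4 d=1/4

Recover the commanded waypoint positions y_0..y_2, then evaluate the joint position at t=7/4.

y_0 = S_0(0) = a_0 = 4
y_1 = S_1(0) = a_1 = 3
y_2 = S_1(1) = 1
t_q=7/4 is in segment 1 (τ=3/4); S_1(τ)=399/256

y_0=4 y_1=3 y_2=1
S(7/4) = 399/256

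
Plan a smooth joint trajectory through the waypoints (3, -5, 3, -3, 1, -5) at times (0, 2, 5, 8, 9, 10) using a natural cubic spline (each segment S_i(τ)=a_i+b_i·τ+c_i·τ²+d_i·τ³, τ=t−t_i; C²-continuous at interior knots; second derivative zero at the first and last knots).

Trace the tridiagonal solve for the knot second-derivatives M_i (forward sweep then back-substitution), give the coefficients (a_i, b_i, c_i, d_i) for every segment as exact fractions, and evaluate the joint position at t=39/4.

Δ: Δ0=-4, Δ1=8/3, Δ2=-2, Δ3=4, Δ4=-6
row 1: diag=10, rhs=40; c'=3/10, d'=4
row 2: denom=12−3·3/10=111/10; d'=(-28−3·4)/(111/10)=-400/111
row 3: denom=8−3·10/37=266/37; d'=(36−3·-400/111)/(266/37)=866/133
row 4: denom=4−1·37/266=1027/266; d'=(-60−1·866/133)/(1027/266)=-17692/1027
back: M4=-17692/1027
back: M3=866/133−37/266·-17692/1027=9148/1027
back: M2=-400/111−10/37·9148/1027=-18520/3081
back: M1=4−3/10·-18520/3081=5960/1027
M: M0=0, M1=5960/1027, M2=-18520/3081, M3=9148/1027, M4=-17692/1027, M5=0
seg 0: a=3, c=M0/2=0, d=(M1−M0)/(6·2)=1490/3081, b=Δ0−h0·(2M0+M1)/6=-18284/3081
seg 1: a=-5, c=M1/2=2980/1027, d=(M2−M1)/(6·3)=-1400/2133, b=Δ1−h1·(2M1+M2)/6=-404/3081
seg 2: a=3, c=M2/2=-9260/3081, d=(M3−M2)/(6·3)=22982/27729, b=Δ2−h2·(2M2+M3)/6=-1364/3081
seg 3: a=-3, c=M3/2=4574/1027, d=(M4−M3)/(6·1)=-13420/3081, b=Δ3−h3·(2M3+M4)/6=12022/3081
seg 4: a=1, c=M4/2=-8846/1027, d=(M5−M4)/(6·1)=8846/3081, b=Δ4−h4·(2M4+M5)/6=-794/3081
t_q=39/4 → seg 4, τ=3/4; S=1+-794/3081·τ+-8846/1027·τ²+8846/3081·τ³=-92909/32864

  seg 0: a=3 b=-18284/3081 c=0 d=1490/3081
  seg 1: a=-5 b=-404/3081 c=2980/1027 d=-1400/2133
  seg 2: a=3 b=-1364/3081 c=-9260/3081 d=22982/27729
  seg 3: a=-3 b=12022/3081 c=4574/1027 d=-13420/3081
  seg 4: a=1 b=-794/3081 c=-8846/1027 d=8846/3081
S(39/4) = -92909/32864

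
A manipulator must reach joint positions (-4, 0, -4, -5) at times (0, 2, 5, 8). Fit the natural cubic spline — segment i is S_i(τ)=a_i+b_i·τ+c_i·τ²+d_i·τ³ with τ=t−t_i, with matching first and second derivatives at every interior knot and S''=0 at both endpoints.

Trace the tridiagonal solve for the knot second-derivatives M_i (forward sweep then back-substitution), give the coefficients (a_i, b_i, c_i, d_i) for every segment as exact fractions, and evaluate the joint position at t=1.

  seg 0: a=-4 b=308/111 c=0 d=-43/222
  seg 1: a=0 b=50/111 c=-43/37 d=7/37
  seg 2: a=-4 b=-157/111 c=20/37 d=-20/333
S(1) = -105/74

Δ: Δ0=2, Δ1=-4/3, Δ2=-1/3
row 1: diag=10, rhs=-20; c'=3/10, d'=-2
row 2: denom=12−3·3/10=111/10; d'=(6−3·-2)/(111/10)=40/37
back: M2=40/37
back: M1=-2−3/10·40/37=-86/37
M: M0=0, M1=-86/37, M2=40/37, M3=0
seg 0: a=-4, c=M0/2=0, d=(M1−M0)/(6·2)=-43/222, b=Δ0−h0·(2M0+M1)/6=308/111
seg 1: a=0, c=M1/2=-43/37, d=(M2−M1)/(6·3)=7/37, b=Δ1−h1·(2M1+M2)/6=50/111
seg 2: a=-4, c=M2/2=20/37, d=(M3−M2)/(6·3)=-20/333, b=Δ2−h2·(2M2+M3)/6=-157/111
t_q=1 → seg 0, τ=1; S=-4+308/111·τ+0·τ²+-43/222·τ³=-105/74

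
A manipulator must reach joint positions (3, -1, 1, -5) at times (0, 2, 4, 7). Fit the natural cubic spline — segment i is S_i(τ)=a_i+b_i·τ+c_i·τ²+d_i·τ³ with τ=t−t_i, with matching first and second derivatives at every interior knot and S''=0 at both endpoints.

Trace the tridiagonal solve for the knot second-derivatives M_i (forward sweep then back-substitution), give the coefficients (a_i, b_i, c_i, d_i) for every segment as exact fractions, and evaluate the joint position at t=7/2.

Δ: Δ0=-2, Δ1=1, Δ2=-2
row 1: diag=8, rhs=18; c'=1/4, d'=9/4
row 2: denom=10−2·1/4=19/2; d'=(-18−2·9/4)/(19/2)=-45/19
back: M2=-45/19
back: M1=9/4−1/4·-45/19=54/19
M: M0=0, M1=54/19, M2=-45/19, M3=0
seg 0: a=3, c=M0/2=0, d=(M1−M0)/(6·2)=9/38, b=Δ0−h0·(2M0+M1)/6=-56/19
seg 1: a=-1, c=M1/2=27/19, d=(M2−M1)/(6·2)=-33/76, b=Δ1−h1·(2M1+M2)/6=-2/19
seg 2: a=1, c=M2/2=-45/38, d=(M3−M2)/(6·3)=5/38, b=Δ2−h2·(2M2+M3)/6=7/19
t_q=7/2 → seg 1, τ=3/2; S=-1+-2/19·τ+27/19·τ²+-33/76·τ³=349/608

  seg 0: a=3 b=-56/19 c=0 d=9/38
  seg 1: a=-1 b=-2/19 c=27/19 d=-33/76
  seg 2: a=1 b=7/19 c=-45/38 d=5/38
S(7/2) = 349/608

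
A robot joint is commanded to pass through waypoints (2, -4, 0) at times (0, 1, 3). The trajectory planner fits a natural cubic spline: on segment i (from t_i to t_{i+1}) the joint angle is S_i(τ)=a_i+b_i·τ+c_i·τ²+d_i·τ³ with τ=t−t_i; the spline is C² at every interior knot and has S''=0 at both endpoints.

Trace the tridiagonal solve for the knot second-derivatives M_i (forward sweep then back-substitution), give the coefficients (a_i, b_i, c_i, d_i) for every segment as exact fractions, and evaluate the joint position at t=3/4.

Δ: Δ0=-6, Δ1=2
row 1: diag=6, rhs=48; c'=1/3, d'=8
back: M1=8
M: M0=0, M1=8, M2=0
seg 0: a=2, c=M0/2=0, d=(M1−M0)/(6·1)=4/3, b=Δ0−h0·(2M0+M1)/6=-22/3
seg 1: a=-4, c=M1/2=4, d=(M2−M1)/(6·2)=-2/3, b=Δ1−h1·(2M1+M2)/6=-10/3
t_q=3/4 → seg 0, τ=3/4; S=2+-22/3·τ+0·τ²+4/3·τ³=-47/16

  seg 0: a=2 b=-22/3 c=0 d=4/3
  seg 1: a=-4 b=-10/3 c=4 d=-2/3
S(3/4) = -47/16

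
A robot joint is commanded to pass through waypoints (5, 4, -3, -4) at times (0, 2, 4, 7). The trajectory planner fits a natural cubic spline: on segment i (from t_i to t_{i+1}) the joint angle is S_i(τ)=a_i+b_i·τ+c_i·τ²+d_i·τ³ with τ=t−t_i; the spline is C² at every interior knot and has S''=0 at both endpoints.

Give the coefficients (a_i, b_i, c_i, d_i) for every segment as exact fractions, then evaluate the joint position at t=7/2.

Δ: Δ0=-1/2, Δ1=-7/2, Δ2=-1/3
row 1: diag=8, rhs=-18; c'=1/4, d'=-9/4
row 2: denom=10−2·1/4=19/2; d'=(19−2·-9/4)/(19/2)=47/19
back: M2=47/19
back: M1=-9/4−1/4·47/19=-109/38
M: M0=0, M1=-109/38, M2=47/19, M3=0
seg 0: a=5, c=M0/2=0, d=(M1−M0)/(6·2)=-109/456, b=Δ0−h0·(2M0+M1)/6=26/57
seg 1: a=4, c=M1/2=-109/76, d=(M2−M1)/(6·2)=203/456, b=Δ1−h1·(2M1+M2)/6=-275/114
seg 2: a=-3, c=M2/2=47/38, d=(M3−M2)/(6·3)=-47/342, b=Δ2−h2·(2M2+M3)/6=-160/57
t_q=7/2 → seg 1, τ=3/2; S=4+-275/114·τ+-109/76·τ²+203/456·τ³=-1633/1216

  seg 0: a=5 b=26/57 c=0 d=-109/456
  seg 1: a=4 b=-275/114 c=-109/76 d=203/456
  seg 2: a=-3 b=-160/57 c=47/38 d=-47/342
S(7/2) = -1633/1216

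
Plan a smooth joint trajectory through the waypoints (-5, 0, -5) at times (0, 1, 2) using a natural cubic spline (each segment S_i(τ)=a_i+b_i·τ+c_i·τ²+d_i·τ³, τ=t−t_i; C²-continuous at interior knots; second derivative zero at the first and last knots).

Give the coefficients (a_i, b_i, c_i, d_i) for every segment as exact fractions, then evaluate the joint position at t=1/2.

Δ: Δ0=5, Δ1=-5
row 1: diag=4, rhs=-60; c'=1/4, d'=-15
back: M1=-15
M: M0=0, M1=-15, M2=0
seg 0: a=-5, c=M0/2=0, d=(M1−M0)/(6·1)=-5/2, b=Δ0−h0·(2M0+M1)/6=15/2
seg 1: a=0, c=M1/2=-15/2, d=(M2−M1)/(6·1)=5/2, b=Δ1−h1·(2M1+M2)/6=0
t_q=1/2 → seg 0, τ=1/2; S=-5+15/2·τ+0·τ²+-5/2·τ³=-25/16

  seg 0: a=-5 b=15/2 c=0 d=-5/2
  seg 1: a=0 b=0 c=-15/2 d=5/2
S(1/2) = -25/16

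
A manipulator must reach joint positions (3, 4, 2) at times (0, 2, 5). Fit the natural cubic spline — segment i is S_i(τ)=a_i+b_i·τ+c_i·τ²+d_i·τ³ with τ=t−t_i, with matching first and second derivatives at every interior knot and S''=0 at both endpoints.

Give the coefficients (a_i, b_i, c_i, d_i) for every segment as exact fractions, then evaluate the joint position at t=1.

Δ: Δ0=1/2, Δ1=-2/3
row 1: diag=10, rhs=-7; c'=3/10, d'=-7/10
back: M1=-7/10
M: M0=0, M1=-7/10, M2=0
seg 0: a=3, c=M0/2=0, d=(M1−M0)/(6·2)=-7/120, b=Δ0−h0·(2M0+M1)/6=11/15
seg 1: a=4, c=M1/2=-7/20, d=(M2−M1)/(6·3)=7/180, b=Δ1−h1·(2M1+M2)/6=1/30
t_q=1 → seg 0, τ=1; S=3+11/15·τ+0·τ²+-7/120·τ³=147/40

  seg 0: a=3 b=11/15 c=0 d=-7/120
  seg 1: a=4 b=1/30 c=-7/20 d=7/180
S(1) = 147/40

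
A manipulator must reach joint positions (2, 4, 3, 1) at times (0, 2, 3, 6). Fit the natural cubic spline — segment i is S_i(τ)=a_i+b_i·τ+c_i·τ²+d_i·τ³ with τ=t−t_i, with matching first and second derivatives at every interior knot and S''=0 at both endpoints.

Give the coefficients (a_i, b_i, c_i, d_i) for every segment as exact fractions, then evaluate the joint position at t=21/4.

  seg 0: a=2 b=239/141 c=0 d=-49/282
  seg 1: a=4 b=-55/141 c=-49/47 d=61/141
  seg 2: a=3 b=-166/141 c=12/47 d=-4/141
S(21/4) = 993/752

Δ: Δ0=1, Δ1=-1, Δ2=-2/3
row 1: diag=6, rhs=-12; c'=1/6, d'=-2
row 2: denom=8−1·1/6=47/6; d'=(2−1·-2)/(47/6)=24/47
back: M2=24/47
back: M1=-2−1/6·24/47=-98/47
M: M0=0, M1=-98/47, M2=24/47, M3=0
seg 0: a=2, c=M0/2=0, d=(M1−M0)/(6·2)=-49/282, b=Δ0−h0·(2M0+M1)/6=239/141
seg 1: a=4, c=M1/2=-49/47, d=(M2−M1)/(6·1)=61/141, b=Δ1−h1·(2M1+M2)/6=-55/141
seg 2: a=3, c=M2/2=12/47, d=(M3−M2)/(6·3)=-4/141, b=Δ2−h2·(2M2+M3)/6=-166/141
t_q=21/4 → seg 2, τ=9/4; S=3+-166/141·τ+12/47·τ²+-4/141·τ³=993/752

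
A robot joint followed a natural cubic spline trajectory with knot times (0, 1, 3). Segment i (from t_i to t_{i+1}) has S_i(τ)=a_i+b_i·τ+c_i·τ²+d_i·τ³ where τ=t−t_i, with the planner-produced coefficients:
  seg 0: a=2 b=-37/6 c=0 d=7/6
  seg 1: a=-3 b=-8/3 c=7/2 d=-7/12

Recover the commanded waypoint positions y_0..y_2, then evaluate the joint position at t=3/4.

y_0 = S_0(0) = a_0 = 2
y_1 = S_1(0) = a_1 = -3
y_2 = S_1(2) = 1
t_q=3/4 is in segment 0 (τ=3/4); S_0(τ)=-273/128

y_0=2 y_1=-3 y_2=1
S(3/4) = -273/128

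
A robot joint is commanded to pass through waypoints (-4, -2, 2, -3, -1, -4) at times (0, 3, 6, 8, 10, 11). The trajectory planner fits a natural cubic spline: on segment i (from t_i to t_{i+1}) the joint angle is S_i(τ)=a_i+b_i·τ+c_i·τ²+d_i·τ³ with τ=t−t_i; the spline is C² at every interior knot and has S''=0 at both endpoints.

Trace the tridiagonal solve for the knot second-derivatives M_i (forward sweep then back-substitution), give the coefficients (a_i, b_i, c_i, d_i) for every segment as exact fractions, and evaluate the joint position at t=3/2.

Δ: Δ0=2/3, Δ1=4/3, Δ2=-5/2, Δ3=1, Δ4=-3
row 1: diag=12, rhs=4; c'=1/4, d'=1/3
row 2: denom=10−3·1/4=37/4; d'=(-23−3·1/3)/(37/4)=-96/37
row 3: denom=8−2·8/37=280/37; d'=(21−2·-96/37)/(280/37)=969/280
row 4: denom=6−2·37/140=383/70; d'=(-24−2·969/280)/(383/70)=-4329/766
back: M4=-4329/766
back: M3=969/280−37/140·-4329/766=3795/766
back: M2=-96/37−8/37·3795/766=-1404/383
back: M1=1/3−1/4·-1404/383=1436/1149
M: M0=0, M1=1436/1149, M2=-1404/383, M3=3795/766, M4=-4329/766, M5=0
seg 0: a=-4, c=M0/2=0, d=(M1−M0)/(6·3)=718/10341, b=Δ0−h0·(2M0+M1)/6=16/383
seg 1: a=-2, c=M1/2=718/1149, d=(M2−M1)/(6·3)=-2824/10341, b=Δ1−h1·(2M1+M2)/6=734/383
seg 2: a=2, c=M2/2=-702/383, d=(M3−M2)/(6·2)=2201/3064, b=Δ2−h2·(2M2+M3)/6=-654/383
seg 3: a=-3, c=M3/2=3795/1532, d=(M4−M3)/(6·2)=-677/766, b=Δ3−h3·(2M3+M4)/6=-321/766
seg 4: a=-1, c=M4/2=-4329/1532, d=(M5−M4)/(6·1)=1443/1532, b=Δ4−h4·(2M4+M5)/6=-855/766
t_q=3/2 → seg 0, τ=3/2; S=-4+16/383·τ+0·τ²+718/10341·τ³=-5673/1532

  seg 0: a=-4 b=16/383 c=0 d=718/10341
  seg 1: a=-2 b=734/383 c=718/1149 d=-2824/10341
  seg 2: a=2 b=-654/383 c=-702/383 d=2201/3064
  seg 3: a=-3 b=-321/766 c=3795/1532 d=-677/766
  seg 4: a=-1 b=-855/766 c=-4329/1532 d=1443/1532
S(3/2) = -5673/1532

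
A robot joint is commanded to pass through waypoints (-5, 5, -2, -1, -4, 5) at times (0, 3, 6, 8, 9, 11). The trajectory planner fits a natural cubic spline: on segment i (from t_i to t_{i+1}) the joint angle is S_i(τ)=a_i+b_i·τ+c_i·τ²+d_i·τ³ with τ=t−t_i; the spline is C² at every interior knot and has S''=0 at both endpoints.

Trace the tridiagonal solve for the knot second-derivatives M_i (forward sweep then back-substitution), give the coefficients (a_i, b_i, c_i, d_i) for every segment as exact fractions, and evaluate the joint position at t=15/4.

  seg 0: a=-5 b=12625/2398 c=0 d=-13895/64746
  seg 1: a=5 b=-635/1199 c=-13895/7194 d=28709/64746
  seg 2: a=-2 b=-351/2398 c=2469/1199 d=-4163/4796
  seg 3: a=-1 b=-507/218 c=-7551/2398 d=2967/1199
  seg 4: a=-4 b=-2877/2398 c=10251/2398 d=-3417/4796
S(15/4) = 568369/153472

Δ: Δ0=10/3, Δ1=-7/3, Δ2=1/2, Δ3=-3, Δ4=9/2
row 1: diag=12, rhs=-34; c'=1/4, d'=-17/6
row 2: denom=10−3·1/4=37/4; d'=(17−3·-17/6)/(37/4)=102/37
row 3: denom=6−2·8/37=206/37; d'=(-21−2·102/37)/(206/37)=-981/206
row 4: denom=6−1·37/206=1199/206; d'=(45−1·-981/206)/(1199/206)=10251/1199
back: M4=10251/1199
back: M3=-981/206−37/206·10251/1199=-7551/1199
back: M2=102/37−8/37·-7551/1199=4938/1199
back: M1=-17/6−1/4·4938/1199=-13895/3597
M: M0=0, M1=-13895/3597, M2=4938/1199, M3=-7551/1199, M4=10251/1199, M5=0
seg 0: a=-5, c=M0/2=0, d=(M1−M0)/(6·3)=-13895/64746, b=Δ0−h0·(2M0+M1)/6=12625/2398
seg 1: a=5, c=M1/2=-13895/7194, d=(M2−M1)/(6·3)=28709/64746, b=Δ1−h1·(2M1+M2)/6=-635/1199
seg 2: a=-2, c=M2/2=2469/1199, d=(M3−M2)/(6·2)=-4163/4796, b=Δ2−h2·(2M2+M3)/6=-351/2398
seg 3: a=-1, c=M3/2=-7551/2398, d=(M4−M3)/(6·1)=2967/1199, b=Δ3−h3·(2M3+M4)/6=-507/218
seg 4: a=-4, c=M4/2=10251/2398, d=(M5−M4)/(6·2)=-3417/4796, b=Δ4−h4·(2M4+M5)/6=-2877/2398
t_q=15/4 → seg 1, τ=3/4; S=5+-635/1199·τ+-13895/7194·τ²+28709/64746·τ³=568369/153472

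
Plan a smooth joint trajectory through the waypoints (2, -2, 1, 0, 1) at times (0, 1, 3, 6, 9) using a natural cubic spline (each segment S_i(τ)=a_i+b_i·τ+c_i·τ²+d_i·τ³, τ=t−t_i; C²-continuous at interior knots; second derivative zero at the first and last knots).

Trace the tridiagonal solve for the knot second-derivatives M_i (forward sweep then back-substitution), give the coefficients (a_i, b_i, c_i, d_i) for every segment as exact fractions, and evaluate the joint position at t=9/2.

Δ: Δ0=-4, Δ1=3/2, Δ2=-1/3, Δ3=1/3
row 1: diag=6, rhs=33; c'=1/3, d'=11/2
row 2: denom=10−2·1/3=28/3; d'=(-11−2·11/2)/(28/3)=-33/14
row 3: denom=12−3·9/28=309/28; d'=(4−3·-33/14)/(309/28)=310/309
back: M3=310/309
back: M2=-33/14−9/28·310/309=-276/103
back: M1=11/2−1/3·-276/103=1317/206
M: M0=0, M1=1317/206, M2=-276/103, M3=310/309, M4=0
seg 0: a=2, c=M0/2=0, d=(M1−M0)/(6·1)=439/412, b=Δ0−h0·(2M0+M1)/6=-2087/412
seg 1: a=-2, c=M1/2=1317/412, d=(M2−M1)/(6·2)=-623/824, b=Δ1−h1·(2M1+M2)/6=-385/206
seg 2: a=1, c=M2/2=-138/103, d=(M3−M2)/(6·3)=569/2781, b=Δ2−h2·(2M2+M3)/6=190/103
seg 3: a=0, c=M3/2=155/309, d=(M4−M3)/(6·3)=-155/2781, b=Δ3−h3·(2M3+M4)/6=-69/103
t_q=9/2 → seg 2, τ=3/2; S=1+190/103·τ+-138/103·τ²+569/2781·τ³=1189/824

  seg 0: a=2 b=-2087/412 c=0 d=439/412
  seg 1: a=-2 b=-385/206 c=1317/412 d=-623/824
  seg 2: a=1 b=190/103 c=-138/103 d=569/2781
  seg 3: a=0 b=-69/103 c=155/309 d=-155/2781
S(9/2) = 1189/824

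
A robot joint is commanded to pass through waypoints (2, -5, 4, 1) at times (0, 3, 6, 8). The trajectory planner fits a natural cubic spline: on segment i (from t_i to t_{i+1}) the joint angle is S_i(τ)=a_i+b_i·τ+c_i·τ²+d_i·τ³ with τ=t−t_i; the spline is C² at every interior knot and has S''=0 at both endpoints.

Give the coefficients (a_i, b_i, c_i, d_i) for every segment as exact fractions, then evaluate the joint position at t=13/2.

  seg 0: a=2 b=-919/222 c=0 d=401/1998
  seg 1: a=-5 b=142/111 c=401/222 d=-821/1998
  seg 2: a=4 b=227/222 c=-70/37 d=35/111
S(13/2) = 1207/296

Δ: Δ0=-7/3, Δ1=3, Δ2=-3/2
row 1: diag=12, rhs=32; c'=1/4, d'=8/3
row 2: denom=10−3·1/4=37/4; d'=(-27−3·8/3)/(37/4)=-140/37
back: M2=-140/37
back: M1=8/3−1/4·-140/37=401/111
M: M0=0, M1=401/111, M2=-140/37, M3=0
seg 0: a=2, c=M0/2=0, d=(M1−M0)/(6·3)=401/1998, b=Δ0−h0·(2M0+M1)/6=-919/222
seg 1: a=-5, c=M1/2=401/222, d=(M2−M1)/(6·3)=-821/1998, b=Δ1−h1·(2M1+M2)/6=142/111
seg 2: a=4, c=M2/2=-70/37, d=(M3−M2)/(6·2)=35/111, b=Δ2−h2·(2M2+M3)/6=227/222
t_q=13/2 → seg 2, τ=1/2; S=4+227/222·τ+-70/37·τ²+35/111·τ³=1207/296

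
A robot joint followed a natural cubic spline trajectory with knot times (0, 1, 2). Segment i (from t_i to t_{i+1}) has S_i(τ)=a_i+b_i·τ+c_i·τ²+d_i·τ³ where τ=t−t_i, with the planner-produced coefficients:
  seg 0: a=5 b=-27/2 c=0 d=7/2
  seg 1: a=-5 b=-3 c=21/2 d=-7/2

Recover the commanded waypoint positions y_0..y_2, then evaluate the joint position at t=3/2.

y_0=5 y_1=-5 y_2=-1
S(3/2) = -69/16

y_0 = S_0(0) = a_0 = 5
y_1 = S_1(0) = a_1 = -5
y_2 = S_1(1) = -1
t_q=3/2 is in segment 1 (τ=1/2); S_1(τ)=-69/16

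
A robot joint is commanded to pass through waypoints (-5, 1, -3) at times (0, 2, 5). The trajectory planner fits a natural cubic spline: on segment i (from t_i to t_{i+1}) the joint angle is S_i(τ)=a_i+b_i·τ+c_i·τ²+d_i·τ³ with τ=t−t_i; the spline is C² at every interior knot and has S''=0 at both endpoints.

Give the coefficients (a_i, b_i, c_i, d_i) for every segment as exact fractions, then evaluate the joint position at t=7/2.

  seg 0: a=-5 b=58/15 c=0 d=-13/60
  seg 1: a=1 b=19/15 c=-13/10 d=13/90
S(7/2) = 37/80

Δ: Δ0=3, Δ1=-4/3
row 1: diag=10, rhs=-26; c'=3/10, d'=-13/5
back: M1=-13/5
M: M0=0, M1=-13/5, M2=0
seg 0: a=-5, c=M0/2=0, d=(M1−M0)/(6·2)=-13/60, b=Δ0−h0·(2M0+M1)/6=58/15
seg 1: a=1, c=M1/2=-13/10, d=(M2−M1)/(6·3)=13/90, b=Δ1−h1·(2M1+M2)/6=19/15
t_q=7/2 → seg 1, τ=3/2; S=1+19/15·τ+-13/10·τ²+13/90·τ³=37/80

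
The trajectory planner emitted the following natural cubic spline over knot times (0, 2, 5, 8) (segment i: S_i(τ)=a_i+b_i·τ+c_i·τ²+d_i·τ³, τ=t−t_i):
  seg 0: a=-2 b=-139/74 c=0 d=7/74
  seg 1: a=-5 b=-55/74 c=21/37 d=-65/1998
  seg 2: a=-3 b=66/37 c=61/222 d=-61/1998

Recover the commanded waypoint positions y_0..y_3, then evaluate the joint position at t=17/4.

y_0=-2 y_1=-5 y_2=-3 y_3=4
S(17/4) = -19747/4736

y_0 = S_0(0) = a_0 = -2
y_1 = S_1(0) = a_1 = -5
y_2 = S_2(0) = a_2 = -3
y_3 = S_2(3) = 4
t_q=17/4 is in segment 1 (τ=9/4); S_1(τ)=-19747/4736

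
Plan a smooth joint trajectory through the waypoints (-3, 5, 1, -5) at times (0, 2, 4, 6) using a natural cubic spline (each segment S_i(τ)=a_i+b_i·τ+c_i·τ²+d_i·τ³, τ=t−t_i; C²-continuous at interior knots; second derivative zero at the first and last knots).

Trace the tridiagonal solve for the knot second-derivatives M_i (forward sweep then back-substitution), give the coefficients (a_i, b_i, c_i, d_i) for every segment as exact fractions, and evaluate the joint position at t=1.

Δ: Δ0=4, Δ1=-2, Δ2=-3
row 1: diag=8, rhs=-36; c'=1/4, d'=-9/2
row 2: denom=8−2·1/4=15/2; d'=(-6−2·-9/2)/(15/2)=2/5
back: M2=2/5
back: M1=-9/2−1/4·2/5=-23/5
M: M0=0, M1=-23/5, M2=2/5, M3=0
seg 0: a=-3, c=M0/2=0, d=(M1−M0)/(6·2)=-23/60, b=Δ0−h0·(2M0+M1)/6=83/15
seg 1: a=5, c=M1/2=-23/10, d=(M2−M1)/(6·2)=5/12, b=Δ1−h1·(2M1+M2)/6=14/15
seg 2: a=1, c=M2/2=1/5, d=(M3−M2)/(6·2)=-1/30, b=Δ2−h2·(2M2+M3)/6=-49/15
t_q=1 → seg 0, τ=1; S=-3+83/15·τ+0·τ²+-23/60·τ³=43/20

  seg 0: a=-3 b=83/15 c=0 d=-23/60
  seg 1: a=5 b=14/15 c=-23/10 d=5/12
  seg 2: a=1 b=-49/15 c=1/5 d=-1/30
S(1) = 43/20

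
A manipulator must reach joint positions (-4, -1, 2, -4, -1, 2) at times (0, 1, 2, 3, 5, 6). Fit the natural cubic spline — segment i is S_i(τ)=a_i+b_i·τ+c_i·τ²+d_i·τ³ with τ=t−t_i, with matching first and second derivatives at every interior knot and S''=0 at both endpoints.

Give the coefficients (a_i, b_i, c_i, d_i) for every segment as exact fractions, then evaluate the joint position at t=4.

Δ: Δ0=3, Δ1=3, Δ2=-6, Δ3=3/2, Δ4=3
row 1: diag=4, rhs=0; c'=1/4, d'=0
row 2: denom=4−1·1/4=15/4; d'=(-54−1·0)/(15/4)=-72/5
row 3: denom=6−1·4/15=86/15; d'=(45−1·-72/5)/(86/15)=891/86
row 4: denom=6−2·15/43=228/43; d'=(9−2·891/86)/(228/43)=-42/19
back: M4=-42/19
back: M3=891/86−15/43·-42/19=423/38
back: M2=-72/5−4/15·423/38=-330/19
back: M1=0−1/4·-330/19=165/38
M: M0=0, M1=165/38, M2=-330/19, M3=423/38, M4=-42/19, M5=0
seg 0: a=-4, c=M0/2=0, d=(M1−M0)/(6·1)=55/76, b=Δ0−h0·(2M0+M1)/6=173/76
seg 1: a=-1, c=M1/2=165/76, d=(M2−M1)/(6·1)=-275/76, b=Δ1−h1·(2M1+M2)/6=169/38
seg 2: a=2, c=M2/2=-165/19, d=(M3−M2)/(6·1)=19/4, b=Δ2−h2·(2M2+M3)/6=-157/76
seg 3: a=-4, c=M3/2=423/76, d=(M4−M3)/(6·2)=-169/152, b=Δ3−h3·(2M3+M4)/6=-197/38
seg 4: a=-1, c=M4/2=-21/19, d=(M5−M4)/(6·1)=7/19, b=Δ4−h4·(2M4+M5)/6=71/19
t_q=4 → seg 3, τ=1; S=-4+-197/38·τ+423/76·τ²+-169/152·τ³=-719/152

  seg 0: a=-4 b=173/76 c=0 d=55/76
  seg 1: a=-1 b=169/38 c=165/76 d=-275/76
  seg 2: a=2 b=-157/76 c=-165/19 d=19/4
  seg 3: a=-4 b=-197/38 c=423/76 d=-169/152
  seg 4: a=-1 b=71/19 c=-21/19 d=7/19
S(4) = -719/152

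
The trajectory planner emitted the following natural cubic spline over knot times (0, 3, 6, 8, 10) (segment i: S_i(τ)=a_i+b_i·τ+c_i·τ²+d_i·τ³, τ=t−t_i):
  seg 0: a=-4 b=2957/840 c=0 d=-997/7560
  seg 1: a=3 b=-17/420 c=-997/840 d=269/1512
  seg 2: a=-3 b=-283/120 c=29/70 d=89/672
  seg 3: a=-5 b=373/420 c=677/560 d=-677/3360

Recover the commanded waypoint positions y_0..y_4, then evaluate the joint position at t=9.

y_0 = S_0(0) = a_0 = -4
y_1 = S_1(0) = a_1 = 3
y_2 = S_2(0) = a_2 = -3
y_3 = S_3(0) = a_3 = -5
y_4 = S_3(2) = 0
t_q=9 is in segment 3 (τ=1); S_3(τ)=-3477/1120

y_0=-4 y_1=3 y_2=-3 y_3=-5 y_4=0
S(9) = -3477/1120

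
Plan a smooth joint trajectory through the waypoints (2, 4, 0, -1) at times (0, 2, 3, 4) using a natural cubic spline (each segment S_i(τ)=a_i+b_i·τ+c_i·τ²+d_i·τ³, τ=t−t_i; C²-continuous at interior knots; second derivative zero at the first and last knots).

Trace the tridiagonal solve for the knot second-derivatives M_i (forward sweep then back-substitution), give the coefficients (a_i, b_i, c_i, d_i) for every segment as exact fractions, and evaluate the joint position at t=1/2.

Δ: Δ0=1, Δ1=-4, Δ2=-1
row 1: diag=6, rhs=-30; c'=1/6, d'=-5
row 2: denom=4−1·1/6=23/6; d'=(18−1·-5)/(23/6)=6
back: M2=6
back: M1=-5−1/6·6=-6
M: M0=0, M1=-6, M2=6, M3=0
seg 0: a=2, c=M0/2=0, d=(M1−M0)/(6·2)=-1/2, b=Δ0−h0·(2M0+M1)/6=3
seg 1: a=4, c=M1/2=-3, d=(M2−M1)/(6·1)=2, b=Δ1−h1·(2M1+M2)/6=-3
seg 2: a=0, c=M2/2=3, d=(M3−M2)/(6·1)=-1, b=Δ2−h2·(2M2+M3)/6=-3
t_q=1/2 → seg 0, τ=1/2; S=2+3·τ+0·τ²+-1/2·τ³=55/16

  seg 0: a=2 b=3 c=0 d=-1/2
  seg 1: a=4 b=-3 c=-3 d=2
  seg 2: a=0 b=-3 c=3 d=-1
S(1/2) = 55/16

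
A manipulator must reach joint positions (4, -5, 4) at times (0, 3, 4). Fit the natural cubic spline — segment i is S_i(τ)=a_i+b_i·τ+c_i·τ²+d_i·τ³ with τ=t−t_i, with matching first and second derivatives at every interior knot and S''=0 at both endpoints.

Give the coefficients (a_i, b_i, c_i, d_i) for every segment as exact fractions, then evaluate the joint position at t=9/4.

  seg 0: a=4 b=-15/2 c=0 d=1/2
  seg 1: a=-5 b=6 c=9/2 d=-3/2
S(9/4) = -919/128

Δ: Δ0=-3, Δ1=9
row 1: diag=8, rhs=72; c'=1/8, d'=9
back: M1=9
M: M0=0, M1=9, M2=0
seg 0: a=4, c=M0/2=0, d=(M1−M0)/(6·3)=1/2, b=Δ0−h0·(2M0+M1)/6=-15/2
seg 1: a=-5, c=M1/2=9/2, d=(M2−M1)/(6·1)=-3/2, b=Δ1−h1·(2M1+M2)/6=6
t_q=9/4 → seg 0, τ=9/4; S=4+-15/2·τ+0·τ²+1/2·τ³=-919/128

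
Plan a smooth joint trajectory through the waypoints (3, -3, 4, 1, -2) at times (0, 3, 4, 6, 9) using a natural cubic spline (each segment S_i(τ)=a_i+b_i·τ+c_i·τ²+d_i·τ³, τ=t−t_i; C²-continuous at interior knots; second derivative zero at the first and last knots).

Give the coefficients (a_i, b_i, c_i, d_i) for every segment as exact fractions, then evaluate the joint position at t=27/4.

  seg 0: a=3 b=-441/73 c=0 d=295/657
  seg 1: a=-3 b=444/73 c=295/73 d=-228/73
  seg 2: a=4 b=350/73 c=-389/73 d=637/584
  seg 3: a=1 b=-501/146 c=355/292 d=-355/2628
S(27/4) = -17693/18688

Δ: Δ0=-2, Δ1=7, Δ2=-3/2, Δ3=-1
row 1: diag=8, rhs=54; c'=1/8, d'=27/4
row 2: denom=6−1·1/8=47/8; d'=(-51−1·27/4)/(47/8)=-462/47
row 3: denom=10−2·16/47=438/47; d'=(3−2·-462/47)/(438/47)=355/146
back: M3=355/146
back: M2=-462/47−16/47·355/146=-778/73
back: M1=27/4−1/8·-778/73=590/73
M: M0=0, M1=590/73, M2=-778/73, M3=355/146, M4=0
seg 0: a=3, c=M0/2=0, d=(M1−M0)/(6·3)=295/657, b=Δ0−h0·(2M0+M1)/6=-441/73
seg 1: a=-3, c=M1/2=295/73, d=(M2−M1)/(6·1)=-228/73, b=Δ1−h1·(2M1+M2)/6=444/73
seg 2: a=4, c=M2/2=-389/73, d=(M3−M2)/(6·2)=637/584, b=Δ2−h2·(2M2+M3)/6=350/73
seg 3: a=1, c=M3/2=355/292, d=(M4−M3)/(6·3)=-355/2628, b=Δ3−h3·(2M3+M4)/6=-501/146
t_q=27/4 → seg 3, τ=3/4; S=1+-501/146·τ+355/292·τ²+-355/2628·τ³=-17693/18688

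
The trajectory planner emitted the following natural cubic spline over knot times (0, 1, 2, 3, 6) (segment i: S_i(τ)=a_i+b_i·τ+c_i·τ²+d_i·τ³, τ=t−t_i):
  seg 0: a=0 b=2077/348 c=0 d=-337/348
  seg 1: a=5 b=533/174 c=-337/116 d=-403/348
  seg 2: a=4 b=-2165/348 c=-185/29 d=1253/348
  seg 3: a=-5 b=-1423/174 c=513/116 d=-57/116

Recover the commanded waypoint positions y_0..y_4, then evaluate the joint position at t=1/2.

y_0=0 y_1=5 y_2=4 y_3=-5 y_4=-3
S(1/2) = 2657/928

y_0 = S_0(0) = a_0 = 0
y_1 = S_1(0) = a_1 = 5
y_2 = S_2(0) = a_2 = 4
y_3 = S_3(0) = a_3 = -5
y_4 = S_3(3) = -3
t_q=1/2 is in segment 0 (τ=1/2); S_0(τ)=2657/928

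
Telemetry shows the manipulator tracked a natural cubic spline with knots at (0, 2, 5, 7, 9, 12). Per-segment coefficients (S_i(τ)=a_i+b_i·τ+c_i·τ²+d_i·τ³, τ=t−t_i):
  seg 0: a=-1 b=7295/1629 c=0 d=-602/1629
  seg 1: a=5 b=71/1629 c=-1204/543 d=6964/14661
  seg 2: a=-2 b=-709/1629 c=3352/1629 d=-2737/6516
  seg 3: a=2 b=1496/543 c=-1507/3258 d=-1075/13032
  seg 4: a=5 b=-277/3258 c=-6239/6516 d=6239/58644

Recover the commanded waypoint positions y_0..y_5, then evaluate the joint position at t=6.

y_0 = S_0(0) = a_0 = -1
y_1 = S_1(0) = a_1 = 5
y_2 = S_2(0) = a_2 = -2
y_3 = S_3(0) = a_3 = 2
y_4 = S_4(0) = a_4 = 5
y_5 = S_4(3) = -1
t_q=6 is in segment 2 (τ=1); S_2(τ)=-5197/6516

y_0=-1 y_1=5 y_2=-2 y_3=2 y_4=5 y_5=-1
S(6) = -5197/6516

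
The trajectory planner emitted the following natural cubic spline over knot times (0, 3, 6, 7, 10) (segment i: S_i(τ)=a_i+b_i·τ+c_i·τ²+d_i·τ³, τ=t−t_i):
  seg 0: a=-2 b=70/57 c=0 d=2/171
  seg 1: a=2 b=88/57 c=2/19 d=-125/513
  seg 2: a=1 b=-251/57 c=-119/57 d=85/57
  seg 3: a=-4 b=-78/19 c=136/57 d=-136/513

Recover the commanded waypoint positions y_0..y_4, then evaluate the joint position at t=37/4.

y_0 = S_0(0) = a_0 = -2
y_1 = S_1(0) = a_1 = 2
y_2 = S_2(0) = a_2 = 1
y_3 = S_3(0) = a_3 = -4
y_4 = S_3(3) = -2
t_q=37/4 is in segment 3 (τ=9/4); S_3(τ)=-635/152

y_0=-2 y_1=2 y_2=1 y_3=-4 y_4=-2
S(37/4) = -635/152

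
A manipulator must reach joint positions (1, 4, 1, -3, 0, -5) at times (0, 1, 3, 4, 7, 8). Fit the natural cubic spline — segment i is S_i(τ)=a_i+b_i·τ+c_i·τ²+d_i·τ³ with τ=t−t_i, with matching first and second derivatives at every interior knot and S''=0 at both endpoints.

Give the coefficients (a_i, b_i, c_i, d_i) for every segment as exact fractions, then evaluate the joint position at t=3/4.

Δ: Δ0=3, Δ1=-3/2, Δ2=-4, Δ3=1, Δ4=-5
row 1: diag=6, rhs=-27; c'=1/3, d'=-9/2
row 2: denom=6−2·1/3=16/3; d'=(-15−2·-9/2)/(16/3)=-9/8
row 3: denom=8−1·3/16=125/16; d'=(30−1·-9/8)/(125/16)=498/125
row 4: denom=8−3·48/125=856/125; d'=(-36−3·498/125)/(856/125)=-2997/428
back: M4=-2997/428
back: M3=498/125−48/125·-2997/428=714/107
back: M2=-9/8−3/16·714/107=-1017/428
back: M1=-9/2−1/3·-1017/428=-1587/428
M: M0=0, M1=-1587/428, M2=-1017/428, M3=714/107, M4=-2997/428, M5=0
seg 0: a=1, c=M0/2=0, d=(M1−M0)/(6·1)=-529/856, b=Δ0−h0·(2M0+M1)/6=3097/856
seg 1: a=4, c=M1/2=-1587/856, d=(M2−M1)/(6·2)=95/856, b=Δ1−h1·(2M1+M2)/6=755/428
seg 2: a=1, c=M2/2=-1017/856, d=(M3−M2)/(6·1)=1291/856, b=Δ2−h2·(2M2+M3)/6=-1849/428
seg 3: a=-3, c=M3/2=357/107, d=(M4−M3)/(6·3)=-1951/2568, b=Δ3−h3·(2M3+M4)/6=-1859/856
seg 4: a=0, c=M4/2=-2997/856, d=(M5−M4)/(6·1)=999/856, b=Δ4−h4·(2M4+M5)/6=-1141/428
t_q=3/4 → seg 0, τ=3/4; S=1+3097/856·τ+0·τ²+-529/856·τ³=189157/54784

  seg 0: a=1 b=3097/856 c=0 d=-529/856
  seg 1: a=4 b=755/428 c=-1587/856 d=95/856
  seg 2: a=1 b=-1849/428 c=-1017/856 d=1291/856
  seg 3: a=-3 b=-1859/856 c=357/107 d=-1951/2568
  seg 4: a=0 b=-1141/428 c=-2997/856 d=999/856
S(3/4) = 189157/54784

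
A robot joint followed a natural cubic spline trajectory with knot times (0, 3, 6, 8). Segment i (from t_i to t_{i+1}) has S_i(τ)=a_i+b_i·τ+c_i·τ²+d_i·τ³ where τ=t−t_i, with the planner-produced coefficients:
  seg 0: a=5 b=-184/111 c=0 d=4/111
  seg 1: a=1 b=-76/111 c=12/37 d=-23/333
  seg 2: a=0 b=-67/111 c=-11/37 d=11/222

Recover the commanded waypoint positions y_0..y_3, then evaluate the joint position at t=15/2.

y_0=5 y_1=1 y_2=0 y_3=-2
S(15/2) = -833/592

y_0 = S_0(0) = a_0 = 5
y_1 = S_1(0) = a_1 = 1
y_2 = S_2(0) = a_2 = 0
y_3 = S_2(2) = -2
t_q=15/2 is in segment 2 (τ=3/2); S_2(τ)=-833/592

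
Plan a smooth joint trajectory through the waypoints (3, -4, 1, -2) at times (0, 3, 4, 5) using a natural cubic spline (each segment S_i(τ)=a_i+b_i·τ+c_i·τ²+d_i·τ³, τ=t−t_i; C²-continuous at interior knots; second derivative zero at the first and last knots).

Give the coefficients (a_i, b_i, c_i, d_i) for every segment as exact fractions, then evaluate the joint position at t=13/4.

Δ: Δ0=-7/3, Δ1=5, Δ2=-3
row 1: diag=8, rhs=44; c'=1/8, d'=11/2
row 2: denom=4−1·1/8=31/8; d'=(-48−1·11/2)/(31/8)=-428/31
back: M2=-428/31
back: M1=11/2−1/8·-428/31=224/31
M: M0=0, M1=224/31, M2=-428/31, M3=0
seg 0: a=3, c=M0/2=0, d=(M1−M0)/(6·3)=112/279, b=Δ0−h0·(2M0+M1)/6=-553/93
seg 1: a=-4, c=M1/2=112/31, d=(M2−M1)/(6·1)=-326/93, b=Δ1−h1·(2M1+M2)/6=455/93
seg 2: a=1, c=M2/2=-214/31, d=(M3−M2)/(6·1)=214/93, b=Δ2−h2·(2M2+M3)/6=149/93
t_q=13/4 → seg 1, τ=1/4; S=-4+455/93·τ+112/31·τ²+-326/93·τ³=-2585/992

  seg 0: a=3 b=-553/93 c=0 d=112/279
  seg 1: a=-4 b=455/93 c=112/31 d=-326/93
  seg 2: a=1 b=149/93 c=-214/31 d=214/93
S(13/4) = -2585/992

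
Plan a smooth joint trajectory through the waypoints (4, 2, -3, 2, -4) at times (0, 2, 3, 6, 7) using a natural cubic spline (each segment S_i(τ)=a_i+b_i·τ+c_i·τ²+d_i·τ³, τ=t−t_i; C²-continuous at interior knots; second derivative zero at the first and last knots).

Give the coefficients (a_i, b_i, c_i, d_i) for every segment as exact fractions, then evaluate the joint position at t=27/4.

Δ: Δ0=-1, Δ1=-5, Δ2=5/3, Δ3=-6
row 1: diag=6, rhs=-24; c'=1/6, d'=-4
row 2: denom=8−1·1/6=47/6; d'=(40−1·-4)/(47/6)=264/47
row 3: denom=8−3·18/47=322/47; d'=(-46−3·264/47)/(322/47)=-211/23
back: M3=-211/23
back: M2=264/47−18/47·-211/23=210/23
back: M1=-4−1/6·210/23=-127/23
M: M0=0, M1=-127/23, M2=210/23, M3=-211/23, M4=0
seg 0: a=4, c=M0/2=0, d=(M1−M0)/(6·2)=-127/276, b=Δ0−h0·(2M0+M1)/6=58/69
seg 1: a=2, c=M1/2=-127/46, d=(M2−M1)/(6·1)=337/138, b=Δ1−h1·(2M1+M2)/6=-323/69
seg 2: a=-3, c=M2/2=105/23, d=(M3−M2)/(6·3)=-421/414, b=Δ2−h2·(2M2+M3)/6=-397/138
seg 3: a=2, c=M3/2=-211/46, d=(M4−M3)/(6·1)=211/138, b=Δ3−h3·(2M3+M4)/6=-203/69
t_q=27/4 → seg 3, τ=3/4; S=2+-203/69·τ+-211/46·τ²+211/138·τ³=-6305/2944

  seg 0: a=4 b=58/69 c=0 d=-127/276
  seg 1: a=2 b=-323/69 c=-127/46 d=337/138
  seg 2: a=-3 b=-397/138 c=105/23 d=-421/414
  seg 3: a=2 b=-203/69 c=-211/46 d=211/138
S(27/4) = -6305/2944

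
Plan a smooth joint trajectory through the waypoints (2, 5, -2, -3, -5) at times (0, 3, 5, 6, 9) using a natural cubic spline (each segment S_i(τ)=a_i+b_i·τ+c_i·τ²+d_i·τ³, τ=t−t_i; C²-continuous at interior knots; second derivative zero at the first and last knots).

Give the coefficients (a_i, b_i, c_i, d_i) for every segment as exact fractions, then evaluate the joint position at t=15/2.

Δ: Δ0=1, Δ1=-7/2, Δ2=-1, Δ3=-2/3
row 1: diag=10, rhs=-27; c'=1/5, d'=-27/10
row 2: denom=6−2·1/5=28/5; d'=(15−2·-27/10)/(28/5)=51/14
row 3: denom=8−1·5/28=219/28; d'=(2−1·51/14)/(219/28)=-46/219
back: M3=-46/219
back: M2=51/14−5/28·-46/219=806/219
back: M1=-27/10−1/5·806/219=-1505/438
M: M0=0, M1=-1505/438, M2=806/219, M3=-46/219, M4=0
seg 0: a=2, c=M0/2=0, d=(M1−M0)/(6·3)=-1505/7884, b=Δ0−h0·(2M0+M1)/6=2381/876
seg 1: a=5, c=M1/2=-1505/876, d=(M2−M1)/(6·2)=1039/1752, b=Δ1−h1·(2M1+M2)/6=-1067/438
seg 2: a=-2, c=M2/2=403/219, d=(M3−M2)/(6·1)=-142/219, b=Δ2−h2·(2M2+M3)/6=-160/73
seg 3: a=-3, c=M3/2=-23/219, d=(M4−M3)/(6·3)=23/1971, b=Δ3−h3·(2M3+M4)/6=-100/219
t_q=15/2 → seg 3, τ=3/2; S=-3+-100/219·τ+-23/219·τ²+23/1971·τ³=-2267/584

  seg 0: a=2 b=2381/876 c=0 d=-1505/7884
  seg 1: a=5 b=-1067/438 c=-1505/876 d=1039/1752
  seg 2: a=-2 b=-160/73 c=403/219 d=-142/219
  seg 3: a=-3 b=-100/219 c=-23/219 d=23/1971
S(15/2) = -2267/584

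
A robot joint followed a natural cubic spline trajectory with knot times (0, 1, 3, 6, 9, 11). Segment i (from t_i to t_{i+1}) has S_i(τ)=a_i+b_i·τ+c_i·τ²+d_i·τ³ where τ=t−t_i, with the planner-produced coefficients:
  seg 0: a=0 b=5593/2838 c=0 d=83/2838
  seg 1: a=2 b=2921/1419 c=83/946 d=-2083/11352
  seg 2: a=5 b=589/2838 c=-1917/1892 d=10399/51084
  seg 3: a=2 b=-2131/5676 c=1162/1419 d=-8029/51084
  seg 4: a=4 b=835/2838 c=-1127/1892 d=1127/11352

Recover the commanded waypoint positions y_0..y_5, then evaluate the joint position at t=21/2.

y_0=0 y_1=2 y_2=5 y_3=2 y_4=4 y_5=3
S(21/2) = 104019/30272

y_0 = S_0(0) = a_0 = 0
y_1 = S_1(0) = a_1 = 2
y_2 = S_2(0) = a_2 = 5
y_3 = S_3(0) = a_3 = 2
y_4 = S_4(0) = a_4 = 4
y_5 = S_4(2) = 3
t_q=21/2 is in segment 4 (τ=3/2); S_4(τ)=104019/30272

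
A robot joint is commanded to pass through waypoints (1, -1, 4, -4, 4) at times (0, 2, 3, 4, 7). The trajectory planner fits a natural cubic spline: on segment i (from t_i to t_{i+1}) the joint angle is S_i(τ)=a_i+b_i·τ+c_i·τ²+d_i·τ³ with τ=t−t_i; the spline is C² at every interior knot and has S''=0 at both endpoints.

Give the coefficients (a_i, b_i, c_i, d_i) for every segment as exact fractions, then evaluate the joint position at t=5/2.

  seg 0: a=1 b=-1169/267 c=0 d=451/534
  seg 1: a=-1 b=1537/267 c=451/89 d=-1555/267
  seg 2: a=4 b=-422/267 c=-1104/89 d=1598/267
  seg 3: a=-4 b=-2252/267 c=494/89 d=-494/801
S(5/2) = 1721/712

Δ: Δ0=-1, Δ1=5, Δ2=-8, Δ3=8/3
row 1: diag=6, rhs=36; c'=1/6, d'=6
row 2: denom=4−1·1/6=23/6; d'=(-78−1·6)/(23/6)=-504/23
row 3: denom=8−1·6/23=178/23; d'=(64−1·-504/23)/(178/23)=988/89
back: M3=988/89
back: M2=-504/23−6/23·988/89=-2208/89
back: M1=6−1/6·-2208/89=902/89
M: M0=0, M1=902/89, M2=-2208/89, M3=988/89, M4=0
seg 0: a=1, c=M0/2=0, d=(M1−M0)/(6·2)=451/534, b=Δ0−h0·(2M0+M1)/6=-1169/267
seg 1: a=-1, c=M1/2=451/89, d=(M2−M1)/(6·1)=-1555/267, b=Δ1−h1·(2M1+M2)/6=1537/267
seg 2: a=4, c=M2/2=-1104/89, d=(M3−M2)/(6·1)=1598/267, b=Δ2−h2·(2M2+M3)/6=-422/267
seg 3: a=-4, c=M3/2=494/89, d=(M4−M3)/(6·3)=-494/801, b=Δ3−h3·(2M3+M4)/6=-2252/267
t_q=5/2 → seg 1, τ=1/2; S=-1+1537/267·τ+451/89·τ²+-1555/267·τ³=1721/712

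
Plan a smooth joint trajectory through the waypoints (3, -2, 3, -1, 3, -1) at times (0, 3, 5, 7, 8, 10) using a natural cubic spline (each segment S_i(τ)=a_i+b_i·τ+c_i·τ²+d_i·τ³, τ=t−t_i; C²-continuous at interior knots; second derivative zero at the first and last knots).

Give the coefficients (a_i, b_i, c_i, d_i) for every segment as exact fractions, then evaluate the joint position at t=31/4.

Δ: Δ0=-5/3, Δ1=5/2, Δ2=-2, Δ3=4, Δ4=-2
row 1: diag=10, rhs=25; c'=1/5, d'=5/2
row 2: denom=8−2·1/5=38/5; d'=(-27−2·5/2)/(38/5)=-80/19
row 3: denom=6−2·5/19=104/19; d'=(36−2·-80/19)/(104/19)=211/26
row 4: denom=6−1·19/104=605/104; d'=(-36−1·211/26)/(605/104)=-4588/605
back: M4=-4588/605
back: M3=211/26−19/104·-4588/605=5748/605
back: M2=-80/19−5/19·5748/605=-812/121
back: M1=5/2−1/5·-812/121=4649/1210
M: M0=0, M1=4649/1210, M2=-812/121, M3=5748/605, M4=-4588/605, M5=0
seg 0: a=3, c=M0/2=0, d=(M1−M0)/(6·3)=4649/21780, b=Δ0−h0·(2M0+M1)/6=-26047/7260
seg 1: a=-2, c=M1/2=4649/2420, d=(M2−M1)/(6·2)=-12769/14520, b=Δ1−h1·(2M1+M2)/6=7897/3630
seg 2: a=3, c=M2/2=-406/121, d=(M3−M2)/(6·2)=2452/1815, b=Δ2−h2·(2M2+M3)/6=-1258/1815
seg 3: a=-1, c=M3/2=2874/605, d=(M4−M3)/(6·1)=-5168/1815, b=Δ3−h3·(2M3+M4)/6=346/165
seg 4: a=3, c=M4/2=-2294/605, d=(M5−M4)/(6·2)=1147/1815, b=Δ4−h4·(2M4+M5)/6=5546/1815
t_q=31/4 → seg 3, τ=3/4; S=-1+346/165·τ+2874/605·τ²+-5168/1815·τ³=9891/4840

  seg 0: a=3 b=-26047/7260 c=0 d=4649/21780
  seg 1: a=-2 b=7897/3630 c=4649/2420 d=-12769/14520
  seg 2: a=3 b=-1258/1815 c=-406/121 d=2452/1815
  seg 3: a=-1 b=346/165 c=2874/605 d=-5168/1815
  seg 4: a=3 b=5546/1815 c=-2294/605 d=1147/1815
S(31/4) = 9891/4840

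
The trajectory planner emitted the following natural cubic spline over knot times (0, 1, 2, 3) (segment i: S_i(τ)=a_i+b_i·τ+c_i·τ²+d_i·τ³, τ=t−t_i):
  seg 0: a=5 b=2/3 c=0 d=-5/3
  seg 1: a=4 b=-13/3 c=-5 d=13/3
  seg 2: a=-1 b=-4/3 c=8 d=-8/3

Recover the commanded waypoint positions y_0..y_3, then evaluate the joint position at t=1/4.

y_0=5 y_1=4 y_2=-1 y_3=3
S(1/4) = 329/64

y_0 = S_0(0) = a_0 = 5
y_1 = S_1(0) = a_1 = 4
y_2 = S_2(0) = a_2 = -1
y_3 = S_2(1) = 3
t_q=1/4 is in segment 0 (τ=1/4); S_0(τ)=329/64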